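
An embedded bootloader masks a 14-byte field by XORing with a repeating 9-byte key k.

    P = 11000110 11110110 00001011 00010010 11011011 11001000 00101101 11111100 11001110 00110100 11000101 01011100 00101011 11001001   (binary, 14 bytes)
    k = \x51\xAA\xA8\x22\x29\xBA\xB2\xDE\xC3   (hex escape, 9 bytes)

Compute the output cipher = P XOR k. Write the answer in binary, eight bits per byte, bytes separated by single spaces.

10010111 01011100 10100011 00110000 11110010 01110010 10011111 00100010 00001101 01100101 01101111 11110100 00001001 11100000

The 9-byte key repeats, so the effective keystream is 51 aa a8 22 29 ba b2 de c3 51 aa a8 22 29.
byte 0: c6 XOR 51 = 97
byte 1: f6 XOR aa = 5c
byte 2: 0b XOR a8 = a3
byte 3: 12 XOR 22 = 30
byte 4: db XOR 29 = f2
byte 5: c8 XOR ba = 72
byte 6: 2d XOR b2 = 9f
byte 7: fc XOR de = 22
byte 8: ce XOR c3 = 0d
byte 9: 34 XOR 51 = 65
byte 10: c5 XOR aa = 6f
byte 11: 5c XOR a8 = f4
byte 12: 2b XOR 22 = 09
byte 13: c9 XOR 29 = e0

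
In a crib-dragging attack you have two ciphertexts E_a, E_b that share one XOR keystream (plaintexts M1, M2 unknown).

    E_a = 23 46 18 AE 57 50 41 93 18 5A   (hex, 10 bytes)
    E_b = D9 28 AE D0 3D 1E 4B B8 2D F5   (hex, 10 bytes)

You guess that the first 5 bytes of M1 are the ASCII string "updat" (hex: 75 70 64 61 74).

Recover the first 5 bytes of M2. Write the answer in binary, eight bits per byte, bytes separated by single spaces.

10001111 00011110 11010010 00011111 00011110

First, E_a ⊕ E_b = (M1 ⊕ K) ⊕ (M2 ⊕ K) = M1 ⊕ M2, so the key drops out. Then M2 = (M1 ⊕ M2) ⊕ M1 over the first 5 bytes.
byte 0: (23 xor d9) xor 75 = fa xor 75 = 8f
byte 1: (46 xor 28) xor 70 = 6e xor 70 = 1e
byte 2: (18 xor ae) xor 64 = b6 xor 64 = d2
byte 3: (ae xor d0) xor 61 = 7e xor 61 = 1f
byte 4: (57 xor 3d) xor 74 = 6a xor 74 = 1e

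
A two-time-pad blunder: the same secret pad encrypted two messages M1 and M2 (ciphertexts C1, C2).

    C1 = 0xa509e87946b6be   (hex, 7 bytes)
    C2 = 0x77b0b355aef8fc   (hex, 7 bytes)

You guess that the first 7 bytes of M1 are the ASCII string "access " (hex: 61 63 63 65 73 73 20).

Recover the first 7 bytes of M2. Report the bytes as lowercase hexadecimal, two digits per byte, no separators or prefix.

b3da38499b3d62

First, C1 ⊕ C2 = (M1 ⊕ K) ⊕ (M2 ⊕ K) = M1 ⊕ M2, so the key drops out. Then M2 = (M1 ⊕ M2) ⊕ M1 over the first 7 bytes.
byte 0: (a5 xor 77) xor 61 = d2 xor 61 = b3
byte 1: (09 xor b0) xor 63 = b9 xor 63 = da
byte 2: (e8 xor b3) xor 63 = 5b xor 63 = 38
byte 3: (79 xor 55) xor 65 = 2c xor 65 = 49
byte 4: (46 xor ae) xor 73 = e8 xor 73 = 9b
byte 5: (b6 xor f8) xor 73 = 4e xor 73 = 3d
byte 6: (be xor fc) xor 20 = 42 xor 20 = 62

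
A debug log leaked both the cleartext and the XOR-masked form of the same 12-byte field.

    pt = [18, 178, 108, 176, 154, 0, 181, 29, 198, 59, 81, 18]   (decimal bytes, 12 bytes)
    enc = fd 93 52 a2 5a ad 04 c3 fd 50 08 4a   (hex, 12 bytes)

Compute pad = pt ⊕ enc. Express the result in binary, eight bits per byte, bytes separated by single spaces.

11101111 00100001 00111110 00010010 11000000 10101101 10110001 11011110 00111011 01101011 01011001 01011000

Since enc = pt ⊕ pad, XORing both sides with pt gives pad = pt ⊕ enc.
12 ^ fd = ef
b2 ^ 93 = 21
6c ^ 52 = 3e
b0 ^ a2 = 12
9a ^ 5a = c0
00 ^ ad = ad
b5 ^ 04 = b1
1d ^ c3 = de
c6 ^ fd = 3b
3b ^ 50 = 6b
51 ^ 08 = 59
12 ^ 4a = 58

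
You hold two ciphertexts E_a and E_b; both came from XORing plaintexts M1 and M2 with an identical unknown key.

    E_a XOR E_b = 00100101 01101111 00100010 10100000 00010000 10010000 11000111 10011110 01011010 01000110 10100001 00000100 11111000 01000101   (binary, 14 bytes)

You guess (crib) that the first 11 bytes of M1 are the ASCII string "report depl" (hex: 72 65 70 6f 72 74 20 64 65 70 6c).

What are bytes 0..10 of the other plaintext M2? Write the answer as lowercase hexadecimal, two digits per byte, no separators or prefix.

570a52cf62e4e7fa3f36cd

Since E_a ⊕ E_b = M1 ⊕ M2, XORing with the guessed M1 bytes yields the corresponding M2 bytes: M2 = (E_a ⊕ E_b) ⊕ M1.
byte 0: 00100101 XOR 01110010 = 01010111
byte 1: 01101111 XOR 01100101 = 00001010
byte 2: 00100010 XOR 01110000 = 01010010
byte 3: 10100000 XOR 01101111 = 11001111
byte 4: 00010000 XOR 01110010 = 01100010
byte 5: 10010000 XOR 01110100 = 11100100
byte 6: 11000111 XOR 00100000 = 11100111
byte 7: 10011110 XOR 01100100 = 11111010
byte 8: 01011010 XOR 01100101 = 00111111
byte 9: 01000110 XOR 01110000 = 00110110
byte 10: 10100001 XOR 01101100 = 11001101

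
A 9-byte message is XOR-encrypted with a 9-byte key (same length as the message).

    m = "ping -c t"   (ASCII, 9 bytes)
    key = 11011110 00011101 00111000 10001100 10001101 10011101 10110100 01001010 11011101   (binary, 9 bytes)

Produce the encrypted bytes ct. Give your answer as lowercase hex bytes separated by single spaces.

ae 74 56 eb ad b0 d7 6a a9

70 xor de = ae
69 xor 1d = 74
6e xor 38 = 56
67 xor 8c = eb
20 xor 8d = ad
2d xor 9d = b0
63 xor b4 = d7
20 xor 4a = 6a
74 xor dd = a9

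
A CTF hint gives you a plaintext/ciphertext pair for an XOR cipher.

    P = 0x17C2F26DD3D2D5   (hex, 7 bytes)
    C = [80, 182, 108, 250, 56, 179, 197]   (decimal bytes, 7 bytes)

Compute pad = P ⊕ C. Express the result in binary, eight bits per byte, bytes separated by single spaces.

01000111 01110100 10011110 10010111 11101011 01100001 00010000

Since C = P ⊕ pad, XORing both sides with P gives pad = P ⊕ C.
17 xor 50 = 47
c2 xor b6 = 74
f2 xor 6c = 9e
6d xor fa = 97
d3 xor 38 = eb
d2 xor b3 = 61
d5 xor c5 = 10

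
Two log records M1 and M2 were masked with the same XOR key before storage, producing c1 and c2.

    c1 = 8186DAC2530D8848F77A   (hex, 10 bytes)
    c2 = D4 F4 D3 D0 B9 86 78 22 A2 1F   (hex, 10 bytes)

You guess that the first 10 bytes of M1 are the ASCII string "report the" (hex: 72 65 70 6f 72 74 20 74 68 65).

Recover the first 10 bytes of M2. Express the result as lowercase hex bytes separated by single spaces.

First, c1 ⊕ c2 = (M1 ⊕ K) ⊕ (M2 ⊕ K) = M1 ⊕ M2, so the key drops out. Then M2 = (M1 ⊕ M2) ⊕ M1 over the first 10 bytes.
byte 0: (81 xor d4) xor 72 = 55 xor 72 = 27
byte 1: (86 xor f4) xor 65 = 72 xor 65 = 17
byte 2: (da xor d3) xor 70 = 09 xor 70 = 79
byte 3: (c2 xor d0) xor 6f = 12 xor 6f = 7d
byte 4: (53 xor b9) xor 72 = ea xor 72 = 98
byte 5: (0d xor 86) xor 74 = 8b xor 74 = ff
byte 6: (88 xor 78) xor 20 = f0 xor 20 = d0
byte 7: (48 xor 22) xor 74 = 6a xor 74 = 1e
byte 8: (f7 xor a2) xor 68 = 55 xor 68 = 3d
byte 9: (7a xor 1f) xor 65 = 65 xor 65 = 00

27 17 79 7d 98 ff d0 1e 3d 00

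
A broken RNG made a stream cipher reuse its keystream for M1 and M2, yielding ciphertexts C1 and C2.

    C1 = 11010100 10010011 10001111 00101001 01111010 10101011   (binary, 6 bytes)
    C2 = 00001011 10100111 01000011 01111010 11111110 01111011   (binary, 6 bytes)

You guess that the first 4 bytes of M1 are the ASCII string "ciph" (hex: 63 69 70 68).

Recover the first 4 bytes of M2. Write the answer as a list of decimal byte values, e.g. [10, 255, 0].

First, C1 ⊕ C2 = (M1 ⊕ K) ⊕ (M2 ⊕ K) = M1 ⊕ M2, so the key drops out. Then M2 = (M1 ⊕ M2) ⊕ M1 over the first 4 bytes.
byte 0: (d4 xor 0b) xor 63 = df xor 63 = bc
byte 1: (93 xor a7) xor 69 = 34 xor 69 = 5d
byte 2: (8f xor 43) xor 70 = cc xor 70 = bc
byte 3: (29 xor 7a) xor 68 = 53 xor 68 = 3b

[188, 93, 188, 59]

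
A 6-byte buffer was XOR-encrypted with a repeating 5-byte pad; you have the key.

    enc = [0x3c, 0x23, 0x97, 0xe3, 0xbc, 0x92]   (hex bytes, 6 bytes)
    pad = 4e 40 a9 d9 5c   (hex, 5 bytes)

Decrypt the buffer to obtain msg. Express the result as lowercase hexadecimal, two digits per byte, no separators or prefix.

72633e3ae0dc

The 5-byte key repeats, so the effective keystream is 4e 40 a9 d9 5c 4e.
byte 0: 3c XOR 4e = 72
byte 1: 23 XOR 40 = 63
byte 2: 97 XOR a9 = 3e
byte 3: e3 XOR d9 = 3a
byte 4: bc XOR 5c = e0
byte 5: 92 XOR 4e = dc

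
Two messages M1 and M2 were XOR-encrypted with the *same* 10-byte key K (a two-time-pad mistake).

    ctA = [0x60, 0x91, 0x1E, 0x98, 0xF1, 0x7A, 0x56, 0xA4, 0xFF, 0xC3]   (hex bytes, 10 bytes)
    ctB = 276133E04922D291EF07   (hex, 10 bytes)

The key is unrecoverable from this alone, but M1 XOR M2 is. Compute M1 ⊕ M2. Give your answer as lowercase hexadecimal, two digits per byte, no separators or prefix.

47f02d78b858843510c4

ctA ⊕ ctB = (M1 ⊕ K) ⊕ (M2 ⊕ K) = M1 ⊕ M2 — the shared key cancels under XOR.
01100000 ⊕ 00100111 = 01000111
10010001 ⊕ 01100001 = 11110000
00011110 ⊕ 00110011 = 00101101
10011000 ⊕ 11100000 = 01111000
11110001 ⊕ 01001001 = 10111000
01111010 ⊕ 00100010 = 01011000
01010110 ⊕ 11010010 = 10000100
10100100 ⊕ 10010001 = 00110101
11111111 ⊕ 11101111 = 00010000
11000011 ⊕ 00000111 = 11000100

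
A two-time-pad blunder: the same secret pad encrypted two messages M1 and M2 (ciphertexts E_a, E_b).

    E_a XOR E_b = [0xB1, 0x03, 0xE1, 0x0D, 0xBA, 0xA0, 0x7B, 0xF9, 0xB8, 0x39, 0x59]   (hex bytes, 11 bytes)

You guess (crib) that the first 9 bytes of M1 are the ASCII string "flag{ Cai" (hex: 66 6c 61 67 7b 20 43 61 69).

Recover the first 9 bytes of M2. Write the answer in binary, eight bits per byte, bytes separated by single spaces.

Since E_a ⊕ E_b = M1 ⊕ M2, XORing with the guessed M1 bytes yields the corresponding M2 bytes: M2 = (E_a ⊕ E_b) ⊕ M1.
byte 0: 177 XOR 102 = 215
byte 1:   3 XOR 108 = 111
byte 2: 225 XOR  97 = 128
byte 3:  13 XOR 103 = 106
byte 4: 186 XOR 123 = 193
byte 5: 160 XOR  32 = 128
byte 6: 123 XOR  67 =  56
byte 7: 249 XOR  97 = 152
byte 8: 184 XOR 105 = 209

11010111 01101111 10000000 01101010 11000001 10000000 00111000 10011000 11010001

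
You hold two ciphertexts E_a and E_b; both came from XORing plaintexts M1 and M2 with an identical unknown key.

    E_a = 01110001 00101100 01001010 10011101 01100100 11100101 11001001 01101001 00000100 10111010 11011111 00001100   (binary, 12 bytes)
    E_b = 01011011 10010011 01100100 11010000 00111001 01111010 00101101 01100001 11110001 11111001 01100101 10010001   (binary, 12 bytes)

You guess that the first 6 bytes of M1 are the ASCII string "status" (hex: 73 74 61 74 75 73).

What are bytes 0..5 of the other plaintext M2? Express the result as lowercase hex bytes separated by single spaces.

First, E_a ⊕ E_b = (M1 ⊕ K) ⊕ (M2 ⊕ K) = M1 ⊕ M2, so the key drops out. Then M2 = (M1 ⊕ M2) ⊕ M1 over the first 6 bytes.
byte 0: (71 ⊕ 5b) ⊕ 73 = 2a ⊕ 73 = 59
byte 1: (2c ⊕ 93) ⊕ 74 = bf ⊕ 74 = cb
byte 2: (4a ⊕ 64) ⊕ 61 = 2e ⊕ 61 = 4f
byte 3: (9d ⊕ d0) ⊕ 74 = 4d ⊕ 74 = 39
byte 4: (64 ⊕ 39) ⊕ 75 = 5d ⊕ 75 = 28
byte 5: (e5 ⊕ 7a) ⊕ 73 = 9f ⊕ 73 = ec

59 cb 4f 39 28 ec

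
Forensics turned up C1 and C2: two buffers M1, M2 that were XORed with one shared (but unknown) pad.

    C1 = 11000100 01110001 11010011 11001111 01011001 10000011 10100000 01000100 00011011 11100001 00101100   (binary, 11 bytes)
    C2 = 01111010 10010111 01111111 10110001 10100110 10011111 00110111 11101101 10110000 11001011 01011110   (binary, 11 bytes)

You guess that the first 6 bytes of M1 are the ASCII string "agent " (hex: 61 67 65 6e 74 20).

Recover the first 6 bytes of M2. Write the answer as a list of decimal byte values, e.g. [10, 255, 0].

[223, 129, 201, 16, 139, 60]

First, C1 ⊕ C2 = (M1 ⊕ K) ⊕ (M2 ⊕ K) = M1 ⊕ M2, so the key drops out. Then M2 = (M1 ⊕ M2) ⊕ M1 over the first 6 bytes.
byte 0: (c4 XOR 7a) XOR 61 = be XOR 61 = df
byte 1: (71 XOR 97) XOR 67 = e6 XOR 67 = 81
byte 2: (d3 XOR 7f) XOR 65 = ac XOR 65 = c9
byte 3: (cf XOR b1) XOR 6e = 7e XOR 6e = 10
byte 4: (59 XOR a6) XOR 74 = ff XOR 74 = 8b
byte 5: (83 XOR 9f) XOR 20 = 1c XOR 20 = 3c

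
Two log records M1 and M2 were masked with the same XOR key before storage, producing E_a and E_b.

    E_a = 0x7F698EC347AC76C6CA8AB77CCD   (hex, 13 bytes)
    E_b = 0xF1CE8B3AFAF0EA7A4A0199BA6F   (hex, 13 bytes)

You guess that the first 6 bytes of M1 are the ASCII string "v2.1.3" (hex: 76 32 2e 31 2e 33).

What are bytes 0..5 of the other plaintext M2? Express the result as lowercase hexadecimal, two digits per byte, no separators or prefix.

f8952bc8936f

First, E_a ⊕ E_b = (M1 ⊕ K) ⊕ (M2 ⊕ K) = M1 ⊕ M2, so the key drops out. Then M2 = (M1 ⊕ M2) ⊕ M1 over the first 6 bytes.
byte 0: (7f ⊕ f1) ⊕ 76 = 8e ⊕ 76 = f8
byte 1: (69 ⊕ ce) ⊕ 32 = a7 ⊕ 32 = 95
byte 2: (8e ⊕ 8b) ⊕ 2e = 05 ⊕ 2e = 2b
byte 3: (c3 ⊕ 3a) ⊕ 31 = f9 ⊕ 31 = c8
byte 4: (47 ⊕ fa) ⊕ 2e = bd ⊕ 2e = 93
byte 5: (ac ⊕ f0) ⊕ 33 = 5c ⊕ 33 = 6f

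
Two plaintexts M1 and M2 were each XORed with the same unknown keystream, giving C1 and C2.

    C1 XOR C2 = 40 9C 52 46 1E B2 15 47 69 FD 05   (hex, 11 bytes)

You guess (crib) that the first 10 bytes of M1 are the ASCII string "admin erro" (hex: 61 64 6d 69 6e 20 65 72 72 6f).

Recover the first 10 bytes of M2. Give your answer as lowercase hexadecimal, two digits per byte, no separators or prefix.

Since C1 ⊕ C2 = M1 ⊕ M2, XORing with the guessed M1 bytes yields the corresponding M2 bytes: M2 = (C1 ⊕ C2) ⊕ M1.
01000000 ⊕ 01100001 = 00100001
10011100 ⊕ 01100100 = 11111000
01010010 ⊕ 01101101 = 00111111
01000110 ⊕ 01101001 = 00101111
00011110 ⊕ 01101110 = 01110000
10110010 ⊕ 00100000 = 10010010
00010101 ⊕ 01100101 = 01110000
01000111 ⊕ 01110010 = 00110101
01101001 ⊕ 01110010 = 00011011
11111101 ⊕ 01101111 = 10010010

21f83f2f709270351b92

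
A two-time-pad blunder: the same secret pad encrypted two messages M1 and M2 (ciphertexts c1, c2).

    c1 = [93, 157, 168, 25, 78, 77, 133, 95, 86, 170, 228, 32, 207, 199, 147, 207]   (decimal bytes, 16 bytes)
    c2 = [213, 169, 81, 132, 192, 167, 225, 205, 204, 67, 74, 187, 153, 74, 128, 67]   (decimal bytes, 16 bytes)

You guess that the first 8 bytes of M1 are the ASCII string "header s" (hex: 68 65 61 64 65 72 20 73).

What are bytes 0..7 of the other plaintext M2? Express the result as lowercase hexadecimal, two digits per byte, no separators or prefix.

First, c1 ⊕ c2 = (M1 ⊕ K) ⊕ (M2 ⊕ K) = M1 ⊕ M2, so the key drops out. Then M2 = (M1 ⊕ M2) ⊕ M1 over the first 8 bytes.
byte 0: (5d xor d5) xor 68 = 88 xor 68 = e0
byte 1: (9d xor a9) xor 65 = 34 xor 65 = 51
byte 2: (a8 xor 51) xor 61 = f9 xor 61 = 98
byte 3: (19 xor 84) xor 64 = 9d xor 64 = f9
byte 4: (4e xor c0) xor 65 = 8e xor 65 = eb
byte 5: (4d xor a7) xor 72 = ea xor 72 = 98
byte 6: (85 xor e1) xor 20 = 64 xor 20 = 44
byte 7: (5f xor cd) xor 73 = 92 xor 73 = e1

e05198f9eb9844e1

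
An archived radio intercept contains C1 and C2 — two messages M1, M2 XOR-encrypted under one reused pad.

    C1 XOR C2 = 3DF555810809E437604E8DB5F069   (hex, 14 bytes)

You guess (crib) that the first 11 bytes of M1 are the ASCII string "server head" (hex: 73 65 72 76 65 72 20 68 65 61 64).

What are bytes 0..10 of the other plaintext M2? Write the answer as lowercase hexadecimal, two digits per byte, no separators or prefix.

Since C1 ⊕ C2 = M1 ⊕ M2, XORing with the guessed M1 bytes yields the corresponding M2 bytes: M2 = (C1 ⊕ C2) ⊕ M1.
byte 0: 3d ^ 73 = 4e
byte 1: f5 ^ 65 = 90
byte 2: 55 ^ 72 = 27
byte 3: 81 ^ 76 = f7
byte 4: 08 ^ 65 = 6d
byte 5: 09 ^ 72 = 7b
byte 6: e4 ^ 20 = c4
byte 7: 37 ^ 68 = 5f
byte 8: 60 ^ 65 = 05
byte 9: 4e ^ 61 = 2f
byte 10: 8d ^ 64 = e9

4e9027f76d7bc45f052fe9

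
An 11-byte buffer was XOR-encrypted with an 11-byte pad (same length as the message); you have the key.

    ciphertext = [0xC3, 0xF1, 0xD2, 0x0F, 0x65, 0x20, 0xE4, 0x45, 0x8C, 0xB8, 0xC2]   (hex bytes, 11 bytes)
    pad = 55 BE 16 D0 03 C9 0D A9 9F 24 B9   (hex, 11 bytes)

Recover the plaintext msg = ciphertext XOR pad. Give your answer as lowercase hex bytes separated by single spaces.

96 4f c4 df 66 e9 e9 ec 13 9c 7b

XOR is its own inverse, so applying the key byte-wise gives the result directly.
byte 0: 195 ⊕  85 = 150
byte 1: 241 ⊕ 190 =  79
byte 2: 210 ⊕  22 = 196
byte 3:  15 ⊕ 208 = 223
byte 4: 101 ⊕   3 = 102
byte 5:  32 ⊕ 201 = 233
byte 6: 228 ⊕  13 = 233
byte 7:  69 ⊕ 169 = 236
byte 8: 140 ⊕ 159 =  19
byte 9: 184 ⊕  36 = 156
byte 10: 194 ⊕ 185 = 123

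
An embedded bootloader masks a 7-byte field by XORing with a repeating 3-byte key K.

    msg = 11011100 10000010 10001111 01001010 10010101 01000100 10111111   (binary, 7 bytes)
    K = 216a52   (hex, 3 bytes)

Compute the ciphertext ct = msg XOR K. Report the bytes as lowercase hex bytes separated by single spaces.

fd e8 dd 6b ff 16 9e

The 3-byte key repeats, so the effective keystream is 21 6a 52 21 6a 52 21.
byte 0: dc ^ 21 = fd
byte 1: 82 ^ 6a = e8
byte 2: 8f ^ 52 = dd
byte 3: 4a ^ 21 = 6b
byte 4: 95 ^ 6a = ff
byte 5: 44 ^ 52 = 16
byte 6: bf ^ 21 = 9e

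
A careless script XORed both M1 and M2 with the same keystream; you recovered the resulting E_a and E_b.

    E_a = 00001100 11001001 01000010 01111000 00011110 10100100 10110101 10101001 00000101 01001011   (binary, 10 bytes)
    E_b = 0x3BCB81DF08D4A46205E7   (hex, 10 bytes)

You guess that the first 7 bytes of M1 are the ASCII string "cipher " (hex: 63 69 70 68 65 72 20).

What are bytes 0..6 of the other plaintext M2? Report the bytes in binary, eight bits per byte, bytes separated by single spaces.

First, E_a ⊕ E_b = (M1 ⊕ K) ⊕ (M2 ⊕ K) = M1 ⊕ M2, so the key drops out. Then M2 = (M1 ⊕ M2) ⊕ M1 over the first 7 bytes.
byte 0: (0c ⊕ 3b) ⊕ 63 = 37 ⊕ 63 = 54
byte 1: (c9 ⊕ cb) ⊕ 69 = 02 ⊕ 69 = 6b
byte 2: (42 ⊕ 81) ⊕ 70 = c3 ⊕ 70 = b3
byte 3: (78 ⊕ df) ⊕ 68 = a7 ⊕ 68 = cf
byte 4: (1e ⊕ 08) ⊕ 65 = 16 ⊕ 65 = 73
byte 5: (a4 ⊕ d4) ⊕ 72 = 70 ⊕ 72 = 02
byte 6: (b5 ⊕ a4) ⊕ 20 = 11 ⊕ 20 = 31

01010100 01101011 10110011 11001111 01110011 00000010 00110001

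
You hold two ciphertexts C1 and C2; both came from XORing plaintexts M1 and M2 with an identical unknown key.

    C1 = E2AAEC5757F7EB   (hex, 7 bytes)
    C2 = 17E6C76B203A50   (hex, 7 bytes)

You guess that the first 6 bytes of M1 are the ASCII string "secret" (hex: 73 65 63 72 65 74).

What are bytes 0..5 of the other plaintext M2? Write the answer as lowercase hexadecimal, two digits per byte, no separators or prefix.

8629484e12b9

First, C1 ⊕ C2 = (M1 ⊕ K) ⊕ (M2 ⊕ K) = M1 ⊕ M2, so the key drops out. Then M2 = (M1 ⊕ M2) ⊕ M1 over the first 6 bytes.
byte 0: (e2 XOR 17) XOR 73 = f5 XOR 73 = 86
byte 1: (aa XOR e6) XOR 65 = 4c XOR 65 = 29
byte 2: (ec XOR c7) XOR 63 = 2b XOR 63 = 48
byte 3: (57 XOR 6b) XOR 72 = 3c XOR 72 = 4e
byte 4: (57 XOR 20) XOR 65 = 77 XOR 65 = 12
byte 5: (f7 XOR 3a) XOR 74 = cd XOR 74 = b9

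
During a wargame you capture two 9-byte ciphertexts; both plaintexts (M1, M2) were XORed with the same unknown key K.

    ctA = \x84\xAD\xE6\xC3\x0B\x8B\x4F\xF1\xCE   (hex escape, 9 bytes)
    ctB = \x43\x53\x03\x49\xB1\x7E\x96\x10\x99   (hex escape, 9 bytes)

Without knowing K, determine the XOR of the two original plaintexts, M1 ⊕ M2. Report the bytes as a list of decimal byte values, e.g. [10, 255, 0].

ctA ⊕ ctB = (M1 ⊕ K) ⊕ (M2 ⊕ K) = M1 ⊕ M2 — the shared key cancels under XOR.
84 ^ 43 = c7
ad ^ 53 = fe
e6 ^ 03 = e5
c3 ^ 49 = 8a
0b ^ b1 = ba
8b ^ 7e = f5
4f ^ 96 = d9
f1 ^ 10 = e1
ce ^ 99 = 57

[199, 254, 229, 138, 186, 245, 217, 225, 87]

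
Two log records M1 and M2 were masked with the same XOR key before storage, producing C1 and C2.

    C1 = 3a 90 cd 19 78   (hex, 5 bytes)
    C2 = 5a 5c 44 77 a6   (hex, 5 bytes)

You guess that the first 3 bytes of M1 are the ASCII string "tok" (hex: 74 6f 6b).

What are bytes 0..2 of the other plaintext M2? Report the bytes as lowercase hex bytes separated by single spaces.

First, C1 ⊕ C2 = (M1 ⊕ K) ⊕ (M2 ⊕ K) = M1 ⊕ M2, so the key drops out. Then M2 = (M1 ⊕ M2) ⊕ M1 over the first 3 bytes.
byte 0: (3a ⊕ 5a) ⊕ 74 = 60 ⊕ 74 = 14
byte 1: (90 ⊕ 5c) ⊕ 6f = cc ⊕ 6f = a3
byte 2: (cd ⊕ 44) ⊕ 6b = 89 ⊕ 6b = e2

14 a3 e2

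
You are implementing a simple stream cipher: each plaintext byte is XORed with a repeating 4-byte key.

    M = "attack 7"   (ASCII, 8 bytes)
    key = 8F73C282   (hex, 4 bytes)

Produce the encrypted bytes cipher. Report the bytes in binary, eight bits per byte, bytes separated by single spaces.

The 4-byte key repeats, so the effective keystream is 8f 73 c2 82 8f 73 c2 82.
byte 0: 61 xor 8f = ee
byte 1: 74 xor 73 = 07
byte 2: 74 xor c2 = b6
byte 3: 61 xor 82 = e3
byte 4: 63 xor 8f = ec
byte 5: 6b xor 73 = 18
byte 6: 20 xor c2 = e2
byte 7: 37 xor 82 = b5

11101110 00000111 10110110 11100011 11101100 00011000 11100010 10110101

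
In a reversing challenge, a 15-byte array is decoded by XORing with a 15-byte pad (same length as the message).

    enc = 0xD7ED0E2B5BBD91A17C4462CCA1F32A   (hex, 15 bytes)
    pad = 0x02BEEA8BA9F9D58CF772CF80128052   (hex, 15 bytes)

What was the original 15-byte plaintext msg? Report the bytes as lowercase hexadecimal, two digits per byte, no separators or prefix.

XOR is its own inverse, so applying the key byte-wise gives the result directly.
byte 0: 11010111 ^ 00000010 = 11010101
byte 1: 11101101 ^ 10111110 = 01010011
byte 2: 00001110 ^ 11101010 = 11100100
byte 3: 00101011 ^ 10001011 = 10100000
byte 4: 01011011 ^ 10101001 = 11110010
byte 5: 10111101 ^ 11111001 = 01000100
byte 6: 10010001 ^ 11010101 = 01000100
byte 7: 10100001 ^ 10001100 = 00101101
byte 8: 01111100 ^ 11110111 = 10001011
byte 9: 01000100 ^ 01110010 = 00110110
byte 10: 01100010 ^ 11001111 = 10101101
byte 11: 11001100 ^ 10000000 = 01001100
byte 12: 10100001 ^ 00010010 = 10110011
byte 13: 11110011 ^ 10000000 = 01110011
byte 14: 00101010 ^ 01010010 = 01111000

d553e4a0f244442d8b36ad4cb37378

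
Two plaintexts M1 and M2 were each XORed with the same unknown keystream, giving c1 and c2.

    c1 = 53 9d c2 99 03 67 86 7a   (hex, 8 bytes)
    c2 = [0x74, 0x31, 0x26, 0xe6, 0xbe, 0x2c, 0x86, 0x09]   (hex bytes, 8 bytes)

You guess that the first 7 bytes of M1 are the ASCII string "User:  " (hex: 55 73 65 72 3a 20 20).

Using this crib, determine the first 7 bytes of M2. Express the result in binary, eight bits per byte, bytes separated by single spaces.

First, c1 ⊕ c2 = (M1 ⊕ K) ⊕ (M2 ⊕ K) = M1 ⊕ M2, so the key drops out. Then M2 = (M1 ⊕ M2) ⊕ M1 over the first 7 bytes.
byte 0: (53 XOR 74) XOR 55 = 27 XOR 55 = 72
byte 1: (9d XOR 31) XOR 73 = ac XOR 73 = df
byte 2: (c2 XOR 26) XOR 65 = e4 XOR 65 = 81
byte 3: (99 XOR e6) XOR 72 = 7f XOR 72 = 0d
byte 4: (03 XOR be) XOR 3a = bd XOR 3a = 87
byte 5: (67 XOR 2c) XOR 20 = 4b XOR 20 = 6b
byte 6: (86 XOR 86) XOR 20 = 00 XOR 20 = 20

01110010 11011111 10000001 00001101 10000111 01101011 00100000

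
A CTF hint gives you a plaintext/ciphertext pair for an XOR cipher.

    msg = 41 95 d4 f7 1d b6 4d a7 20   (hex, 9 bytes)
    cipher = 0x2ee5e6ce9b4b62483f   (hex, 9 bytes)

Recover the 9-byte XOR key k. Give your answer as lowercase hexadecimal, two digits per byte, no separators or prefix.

6f70323986fd2fef1f

Since cipher = msg ⊕ k, XORing both sides with msg gives k = msg ⊕ cipher.
byte 0: 41 XOR 2e = 6f
byte 1: 95 XOR e5 = 70
byte 2: d4 XOR e6 = 32
byte 3: f7 XOR ce = 39
byte 4: 1d XOR 9b = 86
byte 5: b6 XOR 4b = fd
byte 6: 4d XOR 62 = 2f
byte 7: a7 XOR 48 = ef
byte 8: 20 XOR 3f = 1f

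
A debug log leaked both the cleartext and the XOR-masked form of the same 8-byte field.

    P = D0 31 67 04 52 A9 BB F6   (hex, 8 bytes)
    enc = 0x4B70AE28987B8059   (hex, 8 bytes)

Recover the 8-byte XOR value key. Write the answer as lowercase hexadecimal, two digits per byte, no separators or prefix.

Since enc = P ⊕ key, XORing both sides with P gives key = P ⊕ enc.
byte 0: 11010000 XOR 01001011 = 10011011
byte 1: 00110001 XOR 01110000 = 01000001
byte 2: 01100111 XOR 10101110 = 11001001
byte 3: 00000100 XOR 00101000 = 00101100
byte 4: 01010010 XOR 10011000 = 11001010
byte 5: 10101001 XOR 01111011 = 11010010
byte 6: 10111011 XOR 10000000 = 00111011
byte 7: 11110110 XOR 01011001 = 10101111

9b41c92ccad23baf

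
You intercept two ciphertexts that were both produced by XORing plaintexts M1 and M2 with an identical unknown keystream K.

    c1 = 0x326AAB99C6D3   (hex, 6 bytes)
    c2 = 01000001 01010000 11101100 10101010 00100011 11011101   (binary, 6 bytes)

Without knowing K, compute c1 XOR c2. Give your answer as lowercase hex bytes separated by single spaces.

73 3a 47 33 e5 0e

c1 ⊕ c2 = (M1 ⊕ K) ⊕ (M2 ⊕ K) = M1 ⊕ M2 — the shared key cancels under XOR.
byte 0: 00110010 ⊕ 01000001 = 01110011
byte 1: 01101010 ⊕ 01010000 = 00111010
byte 2: 10101011 ⊕ 11101100 = 01000111
byte 3: 10011001 ⊕ 10101010 = 00110011
byte 4: 11000110 ⊕ 00100011 = 11100101
byte 5: 11010011 ⊕ 11011101 = 00001110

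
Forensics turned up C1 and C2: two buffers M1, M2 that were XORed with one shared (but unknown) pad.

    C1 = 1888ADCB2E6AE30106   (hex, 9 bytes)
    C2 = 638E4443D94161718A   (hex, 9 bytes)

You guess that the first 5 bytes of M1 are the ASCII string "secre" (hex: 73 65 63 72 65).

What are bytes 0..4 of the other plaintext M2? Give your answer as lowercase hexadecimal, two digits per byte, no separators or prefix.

First, C1 ⊕ C2 = (M1 ⊕ K) ⊕ (M2 ⊕ K) = M1 ⊕ M2, so the key drops out. Then M2 = (M1 ⊕ M2) ⊕ M1 over the first 5 bytes.
byte 0: (18 XOR 63) XOR 73 = 7b XOR 73 = 08
byte 1: (88 XOR 8e) XOR 65 = 06 XOR 65 = 63
byte 2: (ad XOR 44) XOR 63 = e9 XOR 63 = 8a
byte 3: (cb XOR 43) XOR 72 = 88 XOR 72 = fa
byte 4: (2e XOR d9) XOR 65 = f7 XOR 65 = 92

08638afa92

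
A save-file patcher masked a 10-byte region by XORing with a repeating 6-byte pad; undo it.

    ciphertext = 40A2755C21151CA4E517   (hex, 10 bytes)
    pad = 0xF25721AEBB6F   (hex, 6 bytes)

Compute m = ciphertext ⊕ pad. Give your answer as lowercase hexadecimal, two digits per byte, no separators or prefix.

b2f554f29a7aeef3c4b9

The 6-byte key repeats, so the effective keystream is f2 57 21 ae bb 6f f2 57 21 ae.
byte 0: 01000000 xor 11110010 = 10110010
byte 1: 10100010 xor 01010111 = 11110101
byte 2: 01110101 xor 00100001 = 01010100
byte 3: 01011100 xor 10101110 = 11110010
byte 4: 00100001 xor 10111011 = 10011010
byte 5: 00010101 xor 01101111 = 01111010
byte 6: 00011100 xor 11110010 = 11101110
byte 7: 10100100 xor 01010111 = 11110011
byte 8: 11100101 xor 00100001 = 11000100
byte 9: 00010111 xor 10101110 = 10111001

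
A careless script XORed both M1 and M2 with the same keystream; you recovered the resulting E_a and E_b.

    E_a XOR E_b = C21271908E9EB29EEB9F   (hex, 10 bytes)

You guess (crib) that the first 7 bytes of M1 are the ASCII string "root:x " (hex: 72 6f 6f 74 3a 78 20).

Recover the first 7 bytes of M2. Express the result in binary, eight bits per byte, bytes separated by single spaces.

Since E_a ⊕ E_b = M1 ⊕ M2, XORing with the guessed M1 bytes yields the corresponding M2 bytes: M2 = (E_a ⊕ E_b) ⊕ M1.
c2 ⊕ 72 = b0
12 ⊕ 6f = 7d
71 ⊕ 6f = 1e
90 ⊕ 74 = e4
8e ⊕ 3a = b4
9e ⊕ 78 = e6
b2 ⊕ 20 = 92

10110000 01111101 00011110 11100100 10110100 11100110 10010010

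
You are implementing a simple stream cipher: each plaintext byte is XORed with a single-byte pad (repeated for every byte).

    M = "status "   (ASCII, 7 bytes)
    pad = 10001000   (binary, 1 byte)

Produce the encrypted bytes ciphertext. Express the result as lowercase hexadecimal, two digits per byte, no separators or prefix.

fbfce9fcfdfba8

The 1-byte key repeats, so the effective keystream is 88 88 88 88 88 88 88.
byte 0: 73 xor 88 = fb
byte 1: 74 xor 88 = fc
byte 2: 61 xor 88 = e9
byte 3: 74 xor 88 = fc
byte 4: 75 xor 88 = fd
byte 5: 73 xor 88 = fb
byte 6: 20 xor 88 = a8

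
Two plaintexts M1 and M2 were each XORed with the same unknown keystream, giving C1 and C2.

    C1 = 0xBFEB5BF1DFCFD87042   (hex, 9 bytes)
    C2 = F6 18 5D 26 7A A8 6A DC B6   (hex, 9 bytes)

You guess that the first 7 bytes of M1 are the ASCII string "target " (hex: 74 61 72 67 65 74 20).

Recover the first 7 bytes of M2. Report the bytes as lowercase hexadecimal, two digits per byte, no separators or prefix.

3d9274b0c01392

First, C1 ⊕ C2 = (M1 ⊕ K) ⊕ (M2 ⊕ K) = M1 ⊕ M2, so the key drops out. Then M2 = (M1 ⊕ M2) ⊕ M1 over the first 7 bytes.
byte 0: (bf ^ f6) ^ 74 = 49 ^ 74 = 3d
byte 1: (eb ^ 18) ^ 61 = f3 ^ 61 = 92
byte 2: (5b ^ 5d) ^ 72 = 06 ^ 72 = 74
byte 3: (f1 ^ 26) ^ 67 = d7 ^ 67 = b0
byte 4: (df ^ 7a) ^ 65 = a5 ^ 65 = c0
byte 5: (cf ^ a8) ^ 74 = 67 ^ 74 = 13
byte 6: (d8 ^ 6a) ^ 20 = b2 ^ 20 = 92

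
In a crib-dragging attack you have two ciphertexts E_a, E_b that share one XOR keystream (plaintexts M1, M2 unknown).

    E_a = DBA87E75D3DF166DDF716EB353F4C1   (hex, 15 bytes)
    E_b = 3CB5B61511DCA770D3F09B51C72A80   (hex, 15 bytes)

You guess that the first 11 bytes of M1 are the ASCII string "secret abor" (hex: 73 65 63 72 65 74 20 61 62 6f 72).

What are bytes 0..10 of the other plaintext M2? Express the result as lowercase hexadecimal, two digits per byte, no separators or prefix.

First, E_a ⊕ E_b = (M1 ⊕ K) ⊕ (M2 ⊕ K) = M1 ⊕ M2, so the key drops out. Then M2 = (M1 ⊕ M2) ⊕ M1 over the first 11 bytes.
byte 0: (db xor 3c) xor 73 = e7 xor 73 = 94
byte 1: (a8 xor b5) xor 65 = 1d xor 65 = 78
byte 2: (7e xor b6) xor 63 = c8 xor 63 = ab
byte 3: (75 xor 15) xor 72 = 60 xor 72 = 12
byte 4: (d3 xor 11) xor 65 = c2 xor 65 = a7
byte 5: (df xor dc) xor 74 = 03 xor 74 = 77
byte 6: (16 xor a7) xor 20 = b1 xor 20 = 91
byte 7: (6d xor 70) xor 61 = 1d xor 61 = 7c
byte 8: (df xor d3) xor 62 = 0c xor 62 = 6e
byte 9: (71 xor f0) xor 6f = 81 xor 6f = ee
byte 10: (6e xor 9b) xor 72 = f5 xor 72 = 87

9478ab12a777917c6eee87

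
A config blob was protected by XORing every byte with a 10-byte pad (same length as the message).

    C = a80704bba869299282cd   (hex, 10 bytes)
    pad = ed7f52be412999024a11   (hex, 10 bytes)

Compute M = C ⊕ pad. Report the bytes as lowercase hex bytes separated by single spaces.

a8 ^ ed = 45
07 ^ 7f = 78
04 ^ 52 = 56
bb ^ be = 05
a8 ^ 41 = e9
69 ^ 29 = 40
29 ^ 99 = b0
92 ^ 02 = 90
82 ^ 4a = c8
cd ^ 11 = dc

45 78 56 05 e9 40 b0 90 c8 dc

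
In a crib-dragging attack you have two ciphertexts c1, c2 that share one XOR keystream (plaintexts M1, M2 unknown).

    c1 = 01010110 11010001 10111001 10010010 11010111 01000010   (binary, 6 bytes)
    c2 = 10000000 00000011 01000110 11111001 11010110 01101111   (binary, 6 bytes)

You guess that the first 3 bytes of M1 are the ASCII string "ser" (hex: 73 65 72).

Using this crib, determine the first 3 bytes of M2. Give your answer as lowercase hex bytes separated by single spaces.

First, c1 ⊕ c2 = (M1 ⊕ K) ⊕ (M2 ⊕ K) = M1 ⊕ M2, so the key drops out. Then M2 = (M1 ⊕ M2) ⊕ M1 over the first 3 bytes.
byte 0: (56 ⊕ 80) ⊕ 73 = d6 ⊕ 73 = a5
byte 1: (d1 ⊕ 03) ⊕ 65 = d2 ⊕ 65 = b7
byte 2: (b9 ⊕ 46) ⊕ 72 = ff ⊕ 72 = 8d

a5 b7 8d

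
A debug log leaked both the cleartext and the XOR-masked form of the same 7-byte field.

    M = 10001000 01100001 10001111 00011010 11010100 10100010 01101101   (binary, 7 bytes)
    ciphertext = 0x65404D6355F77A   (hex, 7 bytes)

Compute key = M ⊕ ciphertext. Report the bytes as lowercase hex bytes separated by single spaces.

ed 21 c2 79 81 55 17

Since ciphertext = M ⊕ key, XORing both sides with M gives key = M ⊕ ciphertext.
88 ⊕ 65 = ed
61 ⊕ 40 = 21
8f ⊕ 4d = c2
1a ⊕ 63 = 79
d4 ⊕ 55 = 81
a2 ⊕ f7 = 55
6d ⊕ 7a = 17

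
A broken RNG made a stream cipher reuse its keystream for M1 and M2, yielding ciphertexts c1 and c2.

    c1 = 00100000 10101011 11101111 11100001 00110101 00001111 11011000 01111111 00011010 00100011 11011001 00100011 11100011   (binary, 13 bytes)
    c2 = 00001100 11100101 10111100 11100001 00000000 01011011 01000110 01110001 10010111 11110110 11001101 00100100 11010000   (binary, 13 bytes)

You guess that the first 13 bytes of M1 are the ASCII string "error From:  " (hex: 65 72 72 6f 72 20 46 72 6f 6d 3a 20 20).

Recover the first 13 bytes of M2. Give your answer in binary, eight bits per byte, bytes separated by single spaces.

First, c1 ⊕ c2 = (M1 ⊕ K) ⊕ (M2 ⊕ K) = M1 ⊕ M2, so the key drops out. Then M2 = (M1 ⊕ M2) ⊕ M1 over the first 13 bytes.
byte 0: (20 xor 0c) xor 65 = 2c xor 65 = 49
byte 1: (ab xor e5) xor 72 = 4e xor 72 = 3c
byte 2: (ef xor bc) xor 72 = 53 xor 72 = 21
byte 3: (e1 xor e1) xor 6f = 00 xor 6f = 6f
byte 4: (35 xor 00) xor 72 = 35 xor 72 = 47
byte 5: (0f xor 5b) xor 20 = 54 xor 20 = 74
byte 6: (d8 xor 46) xor 46 = 9e xor 46 = d8
byte 7: (7f xor 71) xor 72 = 0e xor 72 = 7c
byte 8: (1a xor 97) xor 6f = 8d xor 6f = e2
byte 9: (23 xor f6) xor 6d = d5 xor 6d = b8
byte 10: (d9 xor cd) xor 3a = 14 xor 3a = 2e
byte 11: (23 xor 24) xor 20 = 07 xor 20 = 27
byte 12: (e3 xor d0) xor 20 = 33 xor 20 = 13

01001001 00111100 00100001 01101111 01000111 01110100 11011000 01111100 11100010 10111000 00101110 00100111 00010011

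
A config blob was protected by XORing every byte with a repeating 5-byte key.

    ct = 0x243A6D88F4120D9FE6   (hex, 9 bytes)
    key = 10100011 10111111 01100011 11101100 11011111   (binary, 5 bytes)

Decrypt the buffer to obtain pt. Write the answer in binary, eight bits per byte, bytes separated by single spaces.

The 5-byte key repeats, so the effective keystream is a3 bf 63 ec df a3 bf 63 ec.
byte 0:  36 XOR 163 = 135
byte 1:  58 XOR 191 = 133
byte 2: 109 XOR  99 =  14
byte 3: 136 XOR 236 = 100
byte 4: 244 XOR 223 =  43
byte 5:  18 XOR 163 = 177
byte 6:  13 XOR 191 = 178
byte 7: 159 XOR  99 = 252
byte 8: 230 XOR 236 =  10

10000111 10000101 00001110 01100100 00101011 10110001 10110010 11111100 00001010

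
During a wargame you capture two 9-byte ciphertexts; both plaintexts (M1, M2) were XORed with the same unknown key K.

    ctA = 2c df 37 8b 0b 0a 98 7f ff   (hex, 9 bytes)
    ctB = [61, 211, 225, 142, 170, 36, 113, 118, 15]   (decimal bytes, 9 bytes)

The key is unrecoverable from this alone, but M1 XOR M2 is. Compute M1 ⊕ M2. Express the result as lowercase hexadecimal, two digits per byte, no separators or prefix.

ctA ⊕ ctB = (M1 ⊕ K) ⊕ (M2 ⊕ K) = M1 ⊕ M2 — the shared key cancels under XOR.
00101100 XOR 00111101 = 00010001
11011111 XOR 11010011 = 00001100
00110111 XOR 11100001 = 11010110
10001011 XOR 10001110 = 00000101
00001011 XOR 10101010 = 10100001
00001010 XOR 00100100 = 00101110
10011000 XOR 01110001 = 11101001
01111111 XOR 01110110 = 00001001
11111111 XOR 00001111 = 11110000

110cd605a12ee909f0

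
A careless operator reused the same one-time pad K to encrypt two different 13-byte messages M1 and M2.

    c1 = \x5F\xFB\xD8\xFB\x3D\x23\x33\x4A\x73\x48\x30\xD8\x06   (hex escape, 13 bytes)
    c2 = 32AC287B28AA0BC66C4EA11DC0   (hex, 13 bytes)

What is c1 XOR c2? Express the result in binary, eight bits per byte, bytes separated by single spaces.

c1 ⊕ c2 = (M1 ⊕ K) ⊕ (M2 ⊕ K) = M1 ⊕ M2 — the shared key cancels under XOR.
byte 0: 5f ⊕ 32 = 6d
byte 1: fb ⊕ ac = 57
byte 2: d8 ⊕ 28 = f0
byte 3: fb ⊕ 7b = 80
byte 4: 3d ⊕ 28 = 15
byte 5: 23 ⊕ aa = 89
byte 6: 33 ⊕ 0b = 38
byte 7: 4a ⊕ c6 = 8c
byte 8: 73 ⊕ 6c = 1f
byte 9: 48 ⊕ 4e = 06
byte 10: 30 ⊕ a1 = 91
byte 11: d8 ⊕ 1d = c5
byte 12: 06 ⊕ c0 = c6

01101101 01010111 11110000 10000000 00010101 10001001 00111000 10001100 00011111 00000110 10010001 11000101 11000110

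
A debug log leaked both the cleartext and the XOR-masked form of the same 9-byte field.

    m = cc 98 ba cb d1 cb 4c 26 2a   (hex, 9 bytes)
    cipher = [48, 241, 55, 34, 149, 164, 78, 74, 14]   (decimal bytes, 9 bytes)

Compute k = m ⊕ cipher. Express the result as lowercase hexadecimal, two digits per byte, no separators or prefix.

Since cipher = m ⊕ k, XORing both sides with m gives k = m ⊕ cipher.
byte 0: 11001100 XOR 00110000 = 11111100
byte 1: 10011000 XOR 11110001 = 01101001
byte 2: 10111010 XOR 00110111 = 10001101
byte 3: 11001011 XOR 00100010 = 11101001
byte 4: 11010001 XOR 10010101 = 01000100
byte 5: 11001011 XOR 10100100 = 01101111
byte 6: 01001100 XOR 01001110 = 00000010
byte 7: 00100110 XOR 01001010 = 01101100
byte 8: 00101010 XOR 00001110 = 00100100

fc698de9446f026c24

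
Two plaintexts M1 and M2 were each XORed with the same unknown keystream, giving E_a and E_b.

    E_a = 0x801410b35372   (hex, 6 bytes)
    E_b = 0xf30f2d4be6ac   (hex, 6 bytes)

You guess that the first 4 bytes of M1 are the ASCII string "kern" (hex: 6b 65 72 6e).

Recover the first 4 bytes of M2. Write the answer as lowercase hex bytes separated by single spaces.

First, E_a ⊕ E_b = (M1 ⊕ K) ⊕ (M2 ⊕ K) = M1 ⊕ M2, so the key drops out. Then M2 = (M1 ⊕ M2) ⊕ M1 over the first 4 bytes.
byte 0: (80 ⊕ f3) ⊕ 6b = 73 ⊕ 6b = 18
byte 1: (14 ⊕ 0f) ⊕ 65 = 1b ⊕ 65 = 7e
byte 2: (10 ⊕ 2d) ⊕ 72 = 3d ⊕ 72 = 4f
byte 3: (b3 ⊕ 4b) ⊕ 6e = f8 ⊕ 6e = 96

18 7e 4f 96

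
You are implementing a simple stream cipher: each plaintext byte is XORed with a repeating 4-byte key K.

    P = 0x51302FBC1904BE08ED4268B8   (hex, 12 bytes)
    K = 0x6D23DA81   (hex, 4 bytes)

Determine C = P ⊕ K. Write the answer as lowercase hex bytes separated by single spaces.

3c 13 f5 3d 74 27 64 89 80 61 b2 39

The 4-byte key repeats, so the effective keystream is 6d 23 da 81 6d 23 da 81 6d 23 da 81.
byte 0: 51 xor 6d = 3c
byte 1: 30 xor 23 = 13
byte 2: 2f xor da = f5
byte 3: bc xor 81 = 3d
byte 4: 19 xor 6d = 74
byte 5: 04 xor 23 = 27
byte 6: be xor da = 64
byte 7: 08 xor 81 = 89
byte 8: ed xor 6d = 80
byte 9: 42 xor 23 = 61
byte 10: 68 xor da = b2
byte 11: b8 xor 81 = 39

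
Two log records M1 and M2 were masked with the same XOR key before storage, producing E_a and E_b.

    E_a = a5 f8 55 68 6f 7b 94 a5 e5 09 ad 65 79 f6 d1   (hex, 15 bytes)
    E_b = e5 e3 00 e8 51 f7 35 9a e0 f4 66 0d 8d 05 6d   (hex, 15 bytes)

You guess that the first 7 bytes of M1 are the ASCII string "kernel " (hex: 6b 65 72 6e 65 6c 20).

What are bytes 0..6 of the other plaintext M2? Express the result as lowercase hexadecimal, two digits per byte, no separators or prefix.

First, E_a ⊕ E_b = (M1 ⊕ K) ⊕ (M2 ⊕ K) = M1 ⊕ M2, so the key drops out. Then M2 = (M1 ⊕ M2) ⊕ M1 over the first 7 bytes.
byte 0: (a5 xor e5) xor 6b = 40 xor 6b = 2b
byte 1: (f8 xor e3) xor 65 = 1b xor 65 = 7e
byte 2: (55 xor 00) xor 72 = 55 xor 72 = 27
byte 3: (68 xor e8) xor 6e = 80 xor 6e = ee
byte 4: (6f xor 51) xor 65 = 3e xor 65 = 5b
byte 5: (7b xor f7) xor 6c = 8c xor 6c = e0
byte 6: (94 xor 35) xor 20 = a1 xor 20 = 81

2b7e27ee5be081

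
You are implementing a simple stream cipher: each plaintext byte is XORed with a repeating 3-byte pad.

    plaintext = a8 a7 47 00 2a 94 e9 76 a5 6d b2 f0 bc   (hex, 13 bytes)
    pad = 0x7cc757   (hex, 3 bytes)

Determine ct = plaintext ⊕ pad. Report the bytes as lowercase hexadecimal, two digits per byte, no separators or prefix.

The 3-byte key repeats, so the effective keystream is 7c c7 57 7c c7 57 7c c7 57 7c c7 57 7c.
byte 0: 10101000 ^ 01111100 = 11010100
byte 1: 10100111 ^ 11000111 = 01100000
byte 2: 01000111 ^ 01010111 = 00010000
byte 3: 00000000 ^ 01111100 = 01111100
byte 4: 00101010 ^ 11000111 = 11101101
byte 5: 10010100 ^ 01010111 = 11000011
byte 6: 11101001 ^ 01111100 = 10010101
byte 7: 01110110 ^ 11000111 = 10110001
byte 8: 10100101 ^ 01010111 = 11110010
byte 9: 01101101 ^ 01111100 = 00010001
byte 10: 10110010 ^ 11000111 = 01110101
byte 11: 11110000 ^ 01010111 = 10100111
byte 12: 10111100 ^ 01111100 = 11000000

d460107cedc395b1f21175a7c0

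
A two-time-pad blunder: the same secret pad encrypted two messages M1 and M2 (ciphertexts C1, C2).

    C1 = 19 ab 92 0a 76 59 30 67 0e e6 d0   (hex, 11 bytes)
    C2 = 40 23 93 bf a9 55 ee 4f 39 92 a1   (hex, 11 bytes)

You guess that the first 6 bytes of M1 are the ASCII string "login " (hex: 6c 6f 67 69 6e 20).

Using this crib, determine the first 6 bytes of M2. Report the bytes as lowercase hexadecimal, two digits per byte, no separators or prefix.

35e766dcb12c

First, C1 ⊕ C2 = (M1 ⊕ K) ⊕ (M2 ⊕ K) = M1 ⊕ M2, so the key drops out. Then M2 = (M1 ⊕ M2) ⊕ M1 over the first 6 bytes.
byte 0: (19 ^ 40) ^ 6c = 59 ^ 6c = 35
byte 1: (ab ^ 23) ^ 6f = 88 ^ 6f = e7
byte 2: (92 ^ 93) ^ 67 = 01 ^ 67 = 66
byte 3: (0a ^ bf) ^ 69 = b5 ^ 69 = dc
byte 4: (76 ^ a9) ^ 6e = df ^ 6e = b1
byte 5: (59 ^ 55) ^ 20 = 0c ^ 20 = 2c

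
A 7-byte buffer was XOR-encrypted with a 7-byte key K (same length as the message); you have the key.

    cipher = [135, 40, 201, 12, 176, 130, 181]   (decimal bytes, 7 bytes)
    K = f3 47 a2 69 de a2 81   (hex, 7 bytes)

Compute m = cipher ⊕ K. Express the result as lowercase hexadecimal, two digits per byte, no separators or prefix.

746f6b656e2034

XOR is its own inverse, so applying the key byte-wise gives the result directly.
byte 0: 87 xor f3 = 74
byte 1: 28 xor 47 = 6f
byte 2: c9 xor a2 = 6b
byte 3: 0c xor 69 = 65
byte 4: b0 xor de = 6e
byte 5: 82 xor a2 = 20
byte 6: b5 xor 81 = 34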